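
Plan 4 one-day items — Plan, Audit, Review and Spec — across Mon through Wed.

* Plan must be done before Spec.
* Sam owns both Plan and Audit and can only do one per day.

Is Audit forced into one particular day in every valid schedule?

No

Audit can be Mon (e.g. Review in Mon; Audit in Mon; Spec in Wed; Plan in Tue) or Tue (e.g. Review in Mon; Audit in Tue; Spec in Tue; Plan in Mon).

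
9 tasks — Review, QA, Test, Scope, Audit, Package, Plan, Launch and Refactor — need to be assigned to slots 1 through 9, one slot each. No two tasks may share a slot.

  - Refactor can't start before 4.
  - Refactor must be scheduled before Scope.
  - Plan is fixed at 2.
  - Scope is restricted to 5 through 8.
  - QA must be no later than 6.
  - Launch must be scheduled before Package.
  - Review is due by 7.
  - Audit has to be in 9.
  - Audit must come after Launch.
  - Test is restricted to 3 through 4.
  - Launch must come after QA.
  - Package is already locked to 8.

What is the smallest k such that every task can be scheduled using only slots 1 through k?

The precedence chain requires at least 3 distinct slots.
With at most 1 per slot and 9 tasks, at least 9 slots are needed.
Audit can't be placed before 9, so the schedule must run through at least slot 9.
9 works (last occupied slot: 9): for example Refactor -> 4, QA -> 1, Scope -> 5, Package -> 8, Test -> 3, Audit -> 9, Launch -> 7, Plan -> 2, Review -> 6.

9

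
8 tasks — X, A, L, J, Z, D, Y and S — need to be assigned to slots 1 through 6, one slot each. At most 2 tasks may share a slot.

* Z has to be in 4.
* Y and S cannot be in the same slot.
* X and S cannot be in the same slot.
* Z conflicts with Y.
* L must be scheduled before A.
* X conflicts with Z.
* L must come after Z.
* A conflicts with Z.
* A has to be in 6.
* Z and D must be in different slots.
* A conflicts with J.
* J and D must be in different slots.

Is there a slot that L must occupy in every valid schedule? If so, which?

Z is fixed at 4 and must come before L, so L is at least 5.
A is fixed at 6 and must come after L, so L is at most 5.
So L must be 5.

5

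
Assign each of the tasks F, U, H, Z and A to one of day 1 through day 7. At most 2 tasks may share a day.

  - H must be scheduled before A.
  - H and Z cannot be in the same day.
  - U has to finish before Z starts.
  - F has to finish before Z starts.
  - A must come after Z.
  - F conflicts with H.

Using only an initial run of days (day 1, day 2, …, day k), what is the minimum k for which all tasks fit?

4

The precedence chain requires at least 3 distinct days.
With at most 2 per day and 5 tasks, at least 3 days are needed.
Could 3 days be enough, i.e. nothing placed later than day 3? No: Z must come after U (at day 1 or later) → {day 2, day 3}; F must come before Z (at day 3 or earlier) → {day 1, day 2}; A must come after H (at day 1 or later) → {day 2, day 3}; H must come before A (at day 3 or earlier) → {day 1, day 2}; A must come after Z (at day 2 or later) → {day 3}; Z must come before A (at day 3 or earlier) → {day 2}; H can't share with Z (day 2) → {day 1}; F must come before Z (at day 2 or earlier) → {day 1}; H can't share with F (day 1) → nothing is left.
So 3 days is not enough.
4 works (last occupied day: day 4): for example H -> day 3; Z -> day 2; A -> day 4; U -> day 1; F -> day 1.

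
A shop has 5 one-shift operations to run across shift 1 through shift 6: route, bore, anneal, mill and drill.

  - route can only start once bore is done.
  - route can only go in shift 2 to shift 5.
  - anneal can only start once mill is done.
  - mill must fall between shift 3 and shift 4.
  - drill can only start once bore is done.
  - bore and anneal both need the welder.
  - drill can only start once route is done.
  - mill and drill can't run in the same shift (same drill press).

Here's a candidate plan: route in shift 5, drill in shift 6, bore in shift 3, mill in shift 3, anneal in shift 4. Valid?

mill must fall between shift 3 and shift 4 — holds.
drill can only start once bore is done — holds.
mill and drill can't run in the same shift (same drill press) — holds.
bore and anneal both need the welder — holds.
route can only start once bore is done — holds.
route can only go in shift 2 to shift 5 — holds.
anneal can only start once mill is done — holds.
drill can only start once route is done — holds.

Yes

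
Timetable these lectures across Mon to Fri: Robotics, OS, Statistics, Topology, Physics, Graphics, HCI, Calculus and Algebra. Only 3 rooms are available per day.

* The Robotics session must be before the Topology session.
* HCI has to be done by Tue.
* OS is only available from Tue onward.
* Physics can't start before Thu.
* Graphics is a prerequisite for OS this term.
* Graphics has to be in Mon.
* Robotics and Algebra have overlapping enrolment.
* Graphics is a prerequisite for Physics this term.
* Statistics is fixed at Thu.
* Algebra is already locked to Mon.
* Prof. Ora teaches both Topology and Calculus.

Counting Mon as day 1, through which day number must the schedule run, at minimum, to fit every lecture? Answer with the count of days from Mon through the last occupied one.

4 days

The precedence chain requires at least 2 distinct days.
With at most 3 per day and 9 lectures, at least 3 days are needed.
Statistics can't be placed before Thu — that is day 4 counting from Mon — so the schedule must run through at least 4 days.
4 works (last occupied day: Thu): for example Robotics=Tue; Statistics=Thu; HCI=Mon; OS=Tue; Physics=Thu; Topology=Wed; Graphics=Mon; Algebra=Mon; Calculus=Tue.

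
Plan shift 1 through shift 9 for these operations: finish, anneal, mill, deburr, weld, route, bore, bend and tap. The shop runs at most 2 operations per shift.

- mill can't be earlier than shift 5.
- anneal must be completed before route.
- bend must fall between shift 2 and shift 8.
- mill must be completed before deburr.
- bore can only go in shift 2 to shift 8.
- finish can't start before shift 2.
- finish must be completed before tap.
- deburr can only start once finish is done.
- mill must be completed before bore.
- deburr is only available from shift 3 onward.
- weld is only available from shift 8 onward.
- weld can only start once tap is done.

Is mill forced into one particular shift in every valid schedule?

No

mill can be shift 5 (e.g. deburr=shift 6; anneal=shift 1; mill=shift 5; bend=shift 2; route=shift 3; weld=shift 8; bore=shift 6; finish=shift 2; tap=shift 3) or shift 6 (e.g. deburr -> shift 7, anneal -> shift 1, mill -> shift 6, bend -> shift 2, route -> shift 3, weld -> shift 8, finish -> shift 2, bore -> shift 7, tap -> shift 3).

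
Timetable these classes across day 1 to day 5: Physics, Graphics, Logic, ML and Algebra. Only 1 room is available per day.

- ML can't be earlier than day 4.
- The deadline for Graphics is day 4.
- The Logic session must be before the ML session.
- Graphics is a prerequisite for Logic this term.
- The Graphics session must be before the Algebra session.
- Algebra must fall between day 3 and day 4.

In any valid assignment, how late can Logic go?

Precedence pushes Logic to at least day 2; downstream work caps Logic at day 4.
Logic at day 4 is achievable: ML -> day 5, Algebra -> day 3, Graphics -> day 1, Physics -> day 2, Logic -> day 4.

day 4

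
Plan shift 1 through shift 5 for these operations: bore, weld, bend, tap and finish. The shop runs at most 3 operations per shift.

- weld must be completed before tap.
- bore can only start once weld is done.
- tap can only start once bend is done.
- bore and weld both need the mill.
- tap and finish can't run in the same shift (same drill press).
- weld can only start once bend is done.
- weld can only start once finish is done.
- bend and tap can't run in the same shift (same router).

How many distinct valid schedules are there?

Splitting on bore: it can be shift 3 (3), shift 4 (11), shift 5 (20). Listing each branch's schedules as (weld, bend, tap, finish) by shift number:
bore=shift 3: (2,1,3,1) (2,1,4,1) (2,1,5,1) — 3.
bore=shift 4: (2,1,3,1) (2,1,4,1) (2,1,5,1) (3,1,4,1) (3,1,4,2) (3,1,5,1) (3,1,5,2) (3,2,4,1) (3,2,4,2) (3,2,5,1) (3,2,5,2) — 11.
bore=shift 5: (2,1,3,1) (2,1,4,1) (2,1,5,1) (3,1,4,1) (3,1,4,2) (3,1,5,1) (3,1,5,2) (3,2,4,1) (3,2,4,2) (3,2,5,1) (3,2,5,2) (4,1,5,1) (4,1,5,2) (4,1,5,3) (4,2,5,1) (4,2,5,2) (4,2,5,3) (4,3,5,1) (4,3,5,2) (4,3,5,3) — 20.
Summing: 3 + 11 + 20 = 34.

34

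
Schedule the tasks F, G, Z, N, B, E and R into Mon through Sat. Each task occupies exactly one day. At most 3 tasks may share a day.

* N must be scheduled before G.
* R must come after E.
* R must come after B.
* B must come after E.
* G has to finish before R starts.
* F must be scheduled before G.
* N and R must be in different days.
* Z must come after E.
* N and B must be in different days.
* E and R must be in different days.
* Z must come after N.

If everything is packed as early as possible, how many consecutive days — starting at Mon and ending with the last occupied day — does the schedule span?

3 days

The precedence chain requires at least 3 distinct days.
With at most 3 per day and 7 tasks, at least 3 days are needed.
3 works (last occupied day: Wed): for example G=Tue, F=Mon, B=Tue, E=Mon, R=Wed, Z=Tue, N=Mon.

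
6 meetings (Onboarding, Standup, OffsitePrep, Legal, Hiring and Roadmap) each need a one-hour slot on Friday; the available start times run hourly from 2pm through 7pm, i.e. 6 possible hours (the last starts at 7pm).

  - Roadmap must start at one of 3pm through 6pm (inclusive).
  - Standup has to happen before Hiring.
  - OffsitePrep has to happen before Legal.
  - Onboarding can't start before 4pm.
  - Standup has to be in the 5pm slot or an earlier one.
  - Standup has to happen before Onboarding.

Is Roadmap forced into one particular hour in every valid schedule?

Roadmap can be 3pm (e.g. Onboarding=4pm; Roadmap=3pm; Hiring=3pm; Legal=3pm; OffsitePrep=2pm; Standup=2pm) or 4pm (e.g. Roadmap in 4pm, Hiring in 3pm, OffsitePrep in 2pm, Standup in 2pm, Onboarding in 4pm, Legal in 3pm).

No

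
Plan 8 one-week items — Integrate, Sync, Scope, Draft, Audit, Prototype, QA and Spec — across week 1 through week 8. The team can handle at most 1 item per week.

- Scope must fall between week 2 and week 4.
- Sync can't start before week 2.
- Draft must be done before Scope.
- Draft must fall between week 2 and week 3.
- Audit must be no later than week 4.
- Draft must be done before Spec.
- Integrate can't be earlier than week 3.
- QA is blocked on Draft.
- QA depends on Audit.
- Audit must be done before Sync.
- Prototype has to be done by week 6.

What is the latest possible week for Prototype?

Prototype's own window allows nothing later than week 6.
Prototype at week 6 is achievable: Scope -> week 3; Integrate -> week 4; Spec -> week 8; Draft -> week 2; Sync -> week 5; QA -> week 7; Audit -> week 1; Prototype -> week 6.

week 6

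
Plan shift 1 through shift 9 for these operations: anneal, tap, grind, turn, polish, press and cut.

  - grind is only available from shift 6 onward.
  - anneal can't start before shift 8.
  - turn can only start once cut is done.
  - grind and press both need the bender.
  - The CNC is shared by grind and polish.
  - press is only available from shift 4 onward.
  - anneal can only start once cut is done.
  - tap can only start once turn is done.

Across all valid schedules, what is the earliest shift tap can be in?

shift 3

Precedence pushes tap to at least shift 3.
tap at shift 3 is achievable: anneal in shift 8, polish in shift 1, turn in shift 2, grind in shift 6, cut in shift 1, press in shift 4, tap in shift 3.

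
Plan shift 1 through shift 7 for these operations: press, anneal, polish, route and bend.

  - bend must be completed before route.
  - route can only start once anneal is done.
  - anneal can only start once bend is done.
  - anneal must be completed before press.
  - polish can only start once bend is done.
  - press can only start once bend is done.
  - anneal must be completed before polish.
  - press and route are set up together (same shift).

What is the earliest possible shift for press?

Precedence pushes press to at least shift 3.
press at shift 3 is achievable: anneal -> shift 2; bend -> shift 1; polish -> shift 3; route -> shift 3; press -> shift 3.

shift 3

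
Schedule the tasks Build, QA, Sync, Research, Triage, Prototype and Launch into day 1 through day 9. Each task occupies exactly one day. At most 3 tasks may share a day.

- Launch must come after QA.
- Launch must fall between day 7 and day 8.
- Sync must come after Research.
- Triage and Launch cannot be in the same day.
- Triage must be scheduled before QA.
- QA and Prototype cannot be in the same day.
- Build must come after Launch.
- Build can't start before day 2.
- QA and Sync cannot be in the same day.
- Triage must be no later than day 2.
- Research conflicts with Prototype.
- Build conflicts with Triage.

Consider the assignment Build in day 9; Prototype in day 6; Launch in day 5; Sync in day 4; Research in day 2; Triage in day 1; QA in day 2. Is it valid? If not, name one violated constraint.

No. Launch must fall between day 7 and day 8 is not satisfied.

Build conflicts with Triage — holds.
Triage must be scheduled before QA — holds.
Build can't start before day 2 — holds.
Sync must come after Research — holds.
Launch must fall between day 7 and day 8 — violated.
Build must come after Launch — holds.
Research conflicts with Prototype — holds.
QA and Prototype cannot be in the same day — holds.
Triage and Launch cannot be in the same day — holds.
Launch must come after QA — holds.
Triage must be no later than day 2 — holds.
At most 3 tasks may share a day — holds.
QA and Sync cannot be in the same day — holds.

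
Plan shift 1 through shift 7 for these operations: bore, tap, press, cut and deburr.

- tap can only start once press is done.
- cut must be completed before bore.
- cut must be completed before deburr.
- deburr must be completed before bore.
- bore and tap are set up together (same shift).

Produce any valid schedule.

press -> shift 1, bore -> shift 3, tap -> shift 3, deburr -> shift 2, cut -> shift 1

Checking: press(shift 1) before tap(shift 3); cut(shift 1) before bore(shift 3); cut(shift 1) before deburr(shift 2); deburr(shift 2) before bore(shift 3); bore = tap = shift 3.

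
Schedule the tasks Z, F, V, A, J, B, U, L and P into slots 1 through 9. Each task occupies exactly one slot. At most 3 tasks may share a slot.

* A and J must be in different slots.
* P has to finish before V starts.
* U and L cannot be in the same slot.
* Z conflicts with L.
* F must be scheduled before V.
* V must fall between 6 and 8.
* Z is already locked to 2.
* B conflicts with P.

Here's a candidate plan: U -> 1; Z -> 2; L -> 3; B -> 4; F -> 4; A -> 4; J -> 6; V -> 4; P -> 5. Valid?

Invalid. V must fall between 6 and 8.

V must fall between 6 and 8 — violated.
F must be scheduled before V — violated.
A and J must be in different slots — holds.
U and L cannot be in the same slot — holds.
P has to finish before V starts — violated.
Z is already locked to 2 — holds.
B conflicts with P — holds.
Z conflicts with L — holds.
At most 3 tasks may share a slot — violated.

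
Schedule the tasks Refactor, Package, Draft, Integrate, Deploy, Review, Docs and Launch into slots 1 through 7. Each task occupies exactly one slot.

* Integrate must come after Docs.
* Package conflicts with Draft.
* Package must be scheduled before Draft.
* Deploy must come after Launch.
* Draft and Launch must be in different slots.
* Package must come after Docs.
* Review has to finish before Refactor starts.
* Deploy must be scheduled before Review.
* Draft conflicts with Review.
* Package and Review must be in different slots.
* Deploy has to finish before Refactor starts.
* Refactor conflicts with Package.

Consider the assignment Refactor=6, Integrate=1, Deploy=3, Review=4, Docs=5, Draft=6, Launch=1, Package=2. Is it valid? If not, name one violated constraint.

No — it violates: Integrate must come after Docs

Review has to finish before Refactor starts — holds.
Package must come after Docs — violated.
Refactor conflicts with Package — holds.
Draft conflicts with Review — holds.
Package conflicts with Draft — holds.
Deploy has to finish before Refactor starts — holds.
Deploy must be scheduled before Review — holds.
Draft and Launch must be in different slots — holds.
Integrate must come after Docs — violated.
Package and Review must be in different slots — holds.
Package must be scheduled before Draft — holds.
Deploy must come after Launch — holds.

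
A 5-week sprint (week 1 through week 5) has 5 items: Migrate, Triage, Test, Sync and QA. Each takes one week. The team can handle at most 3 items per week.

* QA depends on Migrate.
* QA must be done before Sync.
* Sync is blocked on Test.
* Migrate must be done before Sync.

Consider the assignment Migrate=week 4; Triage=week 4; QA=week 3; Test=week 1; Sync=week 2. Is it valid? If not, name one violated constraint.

Invalid. Migrate must be done before Sync.

Sync is blocked on Test — holds.
QA depends on Migrate — violated.
Migrate must be done before Sync — violated.
The team can handle at most 3 items per week — holds.
QA must be done before Sync — violated.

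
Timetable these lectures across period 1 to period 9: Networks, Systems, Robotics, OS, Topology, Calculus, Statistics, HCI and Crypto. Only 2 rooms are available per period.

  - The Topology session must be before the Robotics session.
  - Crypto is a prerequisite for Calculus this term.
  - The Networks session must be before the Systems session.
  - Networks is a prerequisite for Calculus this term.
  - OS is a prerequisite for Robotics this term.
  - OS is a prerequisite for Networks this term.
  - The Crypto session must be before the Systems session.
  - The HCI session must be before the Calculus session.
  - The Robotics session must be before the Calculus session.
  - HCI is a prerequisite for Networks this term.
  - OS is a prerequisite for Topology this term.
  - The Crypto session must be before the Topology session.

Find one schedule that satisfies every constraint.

Systems=period 3; Statistics=period 4; HCI=period 1; Networks=period 2; Calculus=period 5; Topology=period 3; Crypto=period 2; Robotics=period 4; OS=period 1

Checking: Networks(period 2) before Systems(period 3); Topology(period 3) before Robotics(period 4); Networks(period 2) before Calculus(period 5); Crypto(period 2) before Systems(period 3); OS(period 1) before Robotics(period 4); OS(period 1) before Networks(period 2); OS(period 1) before Topology(period 3); HCI(period 1) before Calculus(period 5); HCI(period 1) before Networks(period 2); Robotics(period 4) before Calculus(period 5); Crypto(period 2) before Topology(period 3); Crypto(period 2) before Calculus(period 5); max 2 per period (cap 2).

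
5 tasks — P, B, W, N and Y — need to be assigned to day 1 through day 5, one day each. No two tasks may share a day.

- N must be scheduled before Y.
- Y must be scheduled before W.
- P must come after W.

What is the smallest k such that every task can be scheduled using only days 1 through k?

5

The precedence chain requires at least 4 distinct days.
With at most 1 per day and 5 tasks, at least 5 days are needed.
5 works (last occupied day: day 5): for example N in day 1; Y in day 2; P in day 4; W in day 3; B in day 5.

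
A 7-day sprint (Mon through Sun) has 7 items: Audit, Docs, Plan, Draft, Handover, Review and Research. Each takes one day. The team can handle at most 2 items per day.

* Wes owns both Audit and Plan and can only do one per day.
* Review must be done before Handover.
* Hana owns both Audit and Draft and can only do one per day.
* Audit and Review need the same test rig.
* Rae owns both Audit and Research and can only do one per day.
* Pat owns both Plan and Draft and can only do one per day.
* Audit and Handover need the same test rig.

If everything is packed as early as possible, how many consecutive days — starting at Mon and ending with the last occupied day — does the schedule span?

The precedence chain requires at least 2 distinct days.
With at most 2 per day and 7 tasks, at least 4 days are needed.
4 works (last occupied day: Thu): for example Audit in Wed; Handover in Tue; Plan in Tue; Draft in Thu; Docs in Mon; Research in Thu; Review in Mon.

4 days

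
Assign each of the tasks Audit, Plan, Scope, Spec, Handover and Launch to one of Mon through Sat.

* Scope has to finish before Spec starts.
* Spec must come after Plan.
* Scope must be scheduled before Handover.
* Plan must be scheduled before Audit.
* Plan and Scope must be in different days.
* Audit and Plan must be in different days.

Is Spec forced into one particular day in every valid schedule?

Spec can be Wed (e.g. Scope in Tue; Launch in Mon; Handover in Wed; Audit in Tue; Spec in Wed; Plan in Mon) or Thu (e.g. Launch=Mon, Audit=Tue, Scope=Tue, Handover=Wed, Plan=Mon, Spec=Thu).

No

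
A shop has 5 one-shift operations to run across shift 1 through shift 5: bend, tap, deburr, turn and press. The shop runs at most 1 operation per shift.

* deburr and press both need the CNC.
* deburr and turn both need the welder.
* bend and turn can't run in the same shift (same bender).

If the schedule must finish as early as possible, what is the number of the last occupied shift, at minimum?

shift 5

With at most 1 per shift and 5 operations, at least 5 shifts are needed.
5 works (last occupied shift: shift 5): for example turn=shift 4, deburr=shift 3, tap=shift 2, press=shift 5, bend=shift 1.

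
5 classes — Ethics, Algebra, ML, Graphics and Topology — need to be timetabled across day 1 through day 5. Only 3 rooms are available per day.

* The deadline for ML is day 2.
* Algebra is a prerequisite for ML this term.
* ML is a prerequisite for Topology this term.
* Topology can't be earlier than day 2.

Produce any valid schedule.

Algebra=day 1, Ethics=day 1, Graphics=day 1, ML=day 2, Topology=day 3

Checking: ML(day 2) before Topology(day 3); Algebra(day 1) before ML(day 2); ML=day 2 in [day 1,day 2]; Topology=day 3 in [day 2,day 5]; max 3 per day (cap 3).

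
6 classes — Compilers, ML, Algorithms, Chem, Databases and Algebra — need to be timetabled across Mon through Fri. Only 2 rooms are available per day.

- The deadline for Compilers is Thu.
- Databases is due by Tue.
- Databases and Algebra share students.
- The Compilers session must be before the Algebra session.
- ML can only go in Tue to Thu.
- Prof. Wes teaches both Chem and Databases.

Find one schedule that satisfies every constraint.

Compilers in Mon, ML in Tue, Databases in Mon, Chem in Wed, Algorithms in Wed, Algebra in Tue

Checking: Compilers(Mon) before Algebra(Tue); Databases(Mon) != Algebra(Tue); Chem(Wed) != Databases(Mon); Compilers=Mon in [Mon,Thu]; Databases=Mon in [Mon,Tue]; ML=Tue in [Tue,Thu]; max 2 per day (cap 2).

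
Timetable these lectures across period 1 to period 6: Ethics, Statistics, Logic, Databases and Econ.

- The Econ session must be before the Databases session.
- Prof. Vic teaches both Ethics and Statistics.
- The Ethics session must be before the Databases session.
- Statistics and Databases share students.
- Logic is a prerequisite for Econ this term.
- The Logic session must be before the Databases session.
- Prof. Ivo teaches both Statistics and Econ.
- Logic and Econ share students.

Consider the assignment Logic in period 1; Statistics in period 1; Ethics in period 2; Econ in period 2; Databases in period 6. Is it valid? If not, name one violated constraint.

Yes

Logic is a prerequisite for Econ this term — holds.
The Ethics session must be before the Databases session — holds.
Prof. Ivo teaches both Statistics and Econ — holds.
The Logic session must be before the Databases session — holds.
Logic and Econ share students — holds.
Prof. Vic teaches both Ethics and Statistics — holds.
The Econ session must be before the Databases session — holds.
Statistics and Databases share students — holds.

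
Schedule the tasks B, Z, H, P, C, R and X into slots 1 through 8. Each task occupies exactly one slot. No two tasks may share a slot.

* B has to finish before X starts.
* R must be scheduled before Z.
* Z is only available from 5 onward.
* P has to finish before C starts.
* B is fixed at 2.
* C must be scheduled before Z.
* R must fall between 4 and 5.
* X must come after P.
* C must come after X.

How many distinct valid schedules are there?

60

Splitting on Z: it can be 6 (4), 7 (16), 8 (40). Listing each branch's schedules as (B, H, P, C, R, X):
Z=6: (2,7,1,4,5,3) (2,7,1,5,4,3) (2,8,1,4,5,3) (2,8,1,5,4,3) — 4.
Z=7: (2,1,3,6,4,5) (2,1,3,6,5,4) (2,3,1,6,4,5) (2,3,1,6,5,4) (2,4,1,6,5,3) (2,5,1,6,4,3) (2,6,1,4,5,3) (2,6,1,5,4,3) (2,8,1,4,5,3) (2,8,1,5,4,3) (2,8,1,6,4,3) (2,8,1,6,4,5) (2,8,1,6,5,3) (2,8,1,6,5,4) (2,8,3,6,4,5) (2,8,3,6,5,4) — 16.
Z=8: (2,1,3,6,4,5) (2,1,3,6,5,4) (2,1,3,7,4,5) (2,1,3,7,4,6) (2,1,3,7,5,4) (2,1,3,7,5,6) (2,1,4,7,5,6) (2,1,5,7,4,6) (2,3,1,6,4,5) (2,3,1,6,5,4) (2,3,1,7,4,5) (2,3,1,7,4,6) (2,3,1,7,5,4) (2,3,1,7,5,6) (2,3,4,7,5,6) (2,3,5,7,4,6) (2,4,1,6,5,3) (2,4,1,7,5,3) (2,4,1,7,5,6) (2,4,3,7,5,6) (2,5,1,6,4,3) (2,5,1,7,4,3) (2,5,1,7,4,6) (2,5,3,7,4,6) (2,6,1,4,5,3) (2,6,1,5,4,3) (2,6,1,7,4,3) (2,6,1,7,4,5) (2,6,1,7,5,3) (2,6,1,7,5,4) (2,6,3,7,4,5) (2,6,3,7,5,4) (2,7,1,4,5,3) (2,7,1,5,4,3) (2,7,1,6,4,3) (2,7,1,6,4,5) (2,7,1,6,5,3) (2,7,1,6,5,4) (2,7,3,6,4,5) (2,7,3,6,5,4) — 40.
Summing: 4 + 16 + 40 = 60.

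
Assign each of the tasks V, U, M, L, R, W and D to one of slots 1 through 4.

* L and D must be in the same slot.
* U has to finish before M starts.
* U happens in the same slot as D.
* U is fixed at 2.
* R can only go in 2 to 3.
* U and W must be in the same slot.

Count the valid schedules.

Splitting on V: it can be 1 (4), 2 (4), 3 (4), 4 (4). Listing each branch's schedules as (U, M, L, R, W, D):
V=1: (2,3,2,2,2,2) (2,3,2,3,2,2) (2,4,2,2,2,2) (2,4,2,3,2,2) — 4.
V=2: (2,3,2,2,2,2) (2,3,2,3,2,2) (2,4,2,2,2,2) (2,4,2,3,2,2) — 4.
V=3: (2,3,2,2,2,2) (2,3,2,3,2,2) (2,4,2,2,2,2) (2,4,2,3,2,2) — 4.
V=4: (2,3,2,2,2,2) (2,3,2,3,2,2) (2,4,2,2,2,2) (2,4,2,3,2,2) — 4.
Summing: 4 + 4 + 4 + 4 = 16.

16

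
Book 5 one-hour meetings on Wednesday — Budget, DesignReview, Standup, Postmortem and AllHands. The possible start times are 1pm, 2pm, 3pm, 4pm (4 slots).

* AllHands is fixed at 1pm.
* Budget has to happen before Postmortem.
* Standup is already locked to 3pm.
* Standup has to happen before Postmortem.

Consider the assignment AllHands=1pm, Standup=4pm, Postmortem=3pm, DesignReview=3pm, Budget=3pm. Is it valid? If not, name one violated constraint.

Invalid. Standup has to happen before Postmortem.

Standup is already locked to 3pm — violated.
Budget has to happen before Postmortem — violated.
Standup has to happen before Postmortem — violated.
AllHands is fixed at 1pm — holds.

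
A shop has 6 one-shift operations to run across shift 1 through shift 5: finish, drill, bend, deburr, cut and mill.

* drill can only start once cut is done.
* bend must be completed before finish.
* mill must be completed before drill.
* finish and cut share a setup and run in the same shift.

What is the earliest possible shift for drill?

Precedence pushes drill to at least shift 3.
drill at shift 3 is achievable: bend -> shift 1, deburr -> shift 1, cut -> shift 2, finish -> shift 2, drill -> shift 3, mill -> shift 1.

shift 3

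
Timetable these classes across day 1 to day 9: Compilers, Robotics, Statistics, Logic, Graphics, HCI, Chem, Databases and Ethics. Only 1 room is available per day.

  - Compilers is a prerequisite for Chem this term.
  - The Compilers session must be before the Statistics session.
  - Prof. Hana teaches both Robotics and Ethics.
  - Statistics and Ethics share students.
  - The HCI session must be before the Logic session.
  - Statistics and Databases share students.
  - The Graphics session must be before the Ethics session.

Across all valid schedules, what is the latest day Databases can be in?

Databases at day 9 is achievable: Databases=day 9; Chem=day 6; Robotics=day 8; Logic=day 4; Statistics=day 2; Compilers=day 1; Graphics=day 5; Ethics=day 7; HCI=day 3.

day 9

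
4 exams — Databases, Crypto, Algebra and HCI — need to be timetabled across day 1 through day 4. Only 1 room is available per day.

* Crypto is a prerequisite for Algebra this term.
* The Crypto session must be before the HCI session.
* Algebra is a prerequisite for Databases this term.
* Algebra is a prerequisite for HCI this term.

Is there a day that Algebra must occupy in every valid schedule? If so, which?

Precedence pushes Algebra to at least day 2; downstream work caps Algebra at day 3.
So Algebra is pinned to day 2.

day 2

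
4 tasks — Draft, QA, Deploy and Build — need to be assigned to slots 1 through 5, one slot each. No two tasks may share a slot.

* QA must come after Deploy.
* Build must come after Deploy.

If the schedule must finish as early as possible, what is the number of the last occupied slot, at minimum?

The precedence chain requires at least 2 distinct slots.
With at most 1 per slot and 4 tasks, at least 4 slots are needed.
4 works (last occupied slot: 4): for example Build in 3, QA in 2, Draft in 4, Deploy in 1.

4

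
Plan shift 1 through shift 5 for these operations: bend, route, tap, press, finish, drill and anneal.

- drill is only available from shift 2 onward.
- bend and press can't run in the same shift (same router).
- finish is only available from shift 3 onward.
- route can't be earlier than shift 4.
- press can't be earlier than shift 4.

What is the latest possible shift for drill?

Drill is available from shift 2.
drill at shift 5 is achievable: anneal=shift 1, route=shift 4, finish=shift 3, press=shift 4, bend=shift 1, drill=shift 5, tap=shift 1.

shift 5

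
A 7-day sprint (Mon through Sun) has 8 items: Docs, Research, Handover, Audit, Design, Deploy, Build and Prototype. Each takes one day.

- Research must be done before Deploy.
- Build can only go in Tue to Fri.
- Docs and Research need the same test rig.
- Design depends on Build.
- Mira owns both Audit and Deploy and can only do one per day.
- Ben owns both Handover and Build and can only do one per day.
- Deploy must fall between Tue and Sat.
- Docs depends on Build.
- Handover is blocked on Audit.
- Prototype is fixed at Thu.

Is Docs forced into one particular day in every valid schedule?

No

Docs can be Wed (e.g. Audit=Mon; Handover=Wed; Prototype=Thu; Design=Wed; Build=Tue; Deploy=Tue; Research=Mon; Docs=Wed) or Thu (e.g. Build in Tue, Deploy in Tue, Research in Mon, Prototype in Thu, Audit in Mon, Design in Wed, Docs in Thu, Handover in Wed).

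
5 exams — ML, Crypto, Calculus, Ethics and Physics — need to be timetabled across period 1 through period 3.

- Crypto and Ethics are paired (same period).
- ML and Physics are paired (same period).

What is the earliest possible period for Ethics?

period 1

Ethics at period 1 is achievable: Calculus -> period 1, Crypto -> period 1, ML -> period 1, Physics -> period 1, Ethics -> period 1.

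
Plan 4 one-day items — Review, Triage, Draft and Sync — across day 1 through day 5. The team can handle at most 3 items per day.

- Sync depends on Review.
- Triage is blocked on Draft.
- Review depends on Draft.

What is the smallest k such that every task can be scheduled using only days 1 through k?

The precedence chain requires at least 3 distinct days.
With at most 3 per day and 4 tasks, at least 2 days are needed.
3 works (last occupied day: day 3): for example Sync -> day 3, Review -> day 2, Draft -> day 1, Triage -> day 2.

3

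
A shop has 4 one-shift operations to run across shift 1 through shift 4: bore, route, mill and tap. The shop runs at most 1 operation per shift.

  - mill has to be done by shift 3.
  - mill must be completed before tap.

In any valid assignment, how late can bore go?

shift 4

bore at shift 4 is achievable: bore in shift 4, route in shift 3, tap in shift 2, mill in shift 1.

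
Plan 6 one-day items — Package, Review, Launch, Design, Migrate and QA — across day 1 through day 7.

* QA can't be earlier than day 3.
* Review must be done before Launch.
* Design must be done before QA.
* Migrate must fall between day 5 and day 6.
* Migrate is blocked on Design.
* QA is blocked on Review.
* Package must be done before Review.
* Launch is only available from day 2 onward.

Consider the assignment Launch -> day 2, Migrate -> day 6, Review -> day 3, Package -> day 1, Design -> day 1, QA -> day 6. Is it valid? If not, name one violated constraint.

Review must be done before Launch — violated.
QA can't be earlier than day 3 — holds.
Launch is only available from day 2 onward — holds.
Migrate must fall between day 5 and day 6 — holds.
Migrate is blocked on Design — holds.
QA is blocked on Review — holds.
Package must be done before Review — holds.
Design must be done before QA — holds.

Invalid. Review must be done before Launch.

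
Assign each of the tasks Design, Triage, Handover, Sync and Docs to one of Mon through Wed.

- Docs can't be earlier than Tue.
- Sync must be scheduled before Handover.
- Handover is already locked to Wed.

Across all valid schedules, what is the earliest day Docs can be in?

Docs is available from Tue.
Docs at Tue is achievable: Design -> Mon; Docs -> Tue; Handover -> Wed; Triage -> Mon; Sync -> Mon.

Tue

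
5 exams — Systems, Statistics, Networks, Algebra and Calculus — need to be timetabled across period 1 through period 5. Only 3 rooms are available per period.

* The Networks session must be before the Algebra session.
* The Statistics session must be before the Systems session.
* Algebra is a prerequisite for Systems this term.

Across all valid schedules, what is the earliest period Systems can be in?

period 3

Precedence pushes Systems to at least period 3.
Systems at period 3 is achievable: Systems=period 3, Calculus=period 1, Algebra=period 2, Statistics=period 1, Networks=period 1.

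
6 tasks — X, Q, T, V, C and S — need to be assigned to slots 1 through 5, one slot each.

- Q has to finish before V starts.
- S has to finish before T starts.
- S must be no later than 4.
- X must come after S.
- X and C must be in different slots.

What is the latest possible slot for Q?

4

Downstream work caps Q at 4.
Q at 4 is achievable: T in 2; V in 5; Q in 4; C in 1; S in 1; X in 2.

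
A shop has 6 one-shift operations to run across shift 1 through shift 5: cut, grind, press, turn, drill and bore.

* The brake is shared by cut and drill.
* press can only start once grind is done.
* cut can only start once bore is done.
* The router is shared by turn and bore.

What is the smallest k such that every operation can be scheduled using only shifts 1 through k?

The precedence chain requires at least 2 distinct shifts.
2 works (last occupied shift: shift 2): for example grind=shift 1, cut=shift 2, turn=shift 2, press=shift 2, drill=shift 1, bore=shift 1.

2 shifts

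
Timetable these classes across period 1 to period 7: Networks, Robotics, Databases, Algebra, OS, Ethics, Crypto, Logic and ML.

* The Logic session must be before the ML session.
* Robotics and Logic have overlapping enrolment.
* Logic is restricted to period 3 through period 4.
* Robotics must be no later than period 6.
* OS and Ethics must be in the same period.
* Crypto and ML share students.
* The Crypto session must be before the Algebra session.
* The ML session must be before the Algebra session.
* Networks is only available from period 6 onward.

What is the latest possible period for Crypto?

period 6

Downstream work caps Crypto at period 6.
Crypto at period 6 is achievable: OS=period 1; Robotics=period 1; Algebra=period 7; Databases=period 1; Networks=period 6; Crypto=period 6; ML=period 4; Logic=period 3; Ethics=period 1.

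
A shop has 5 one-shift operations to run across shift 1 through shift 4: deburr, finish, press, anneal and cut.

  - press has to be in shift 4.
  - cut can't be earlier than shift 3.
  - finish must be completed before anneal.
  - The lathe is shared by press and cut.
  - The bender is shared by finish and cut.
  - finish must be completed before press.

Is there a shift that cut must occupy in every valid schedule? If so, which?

cut's window is shift 3–shift 4.
press is fixed at shift 4, and cut can't share a shift with press.
So cut must be shift 3.

shift 3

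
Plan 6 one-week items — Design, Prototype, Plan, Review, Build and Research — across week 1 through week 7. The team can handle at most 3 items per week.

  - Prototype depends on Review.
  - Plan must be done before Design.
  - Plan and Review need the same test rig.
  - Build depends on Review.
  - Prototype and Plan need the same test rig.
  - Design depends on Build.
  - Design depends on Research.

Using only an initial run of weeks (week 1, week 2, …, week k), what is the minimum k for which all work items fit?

3

The precedence chain requires at least 3 distinct weeks.
With at most 3 per week and 6 work items, at least 2 weeks are needed.
3 works (last occupied week: week 3): for example Review=week 1, Research=week 1, Plan=week 2, Build=week 2, Design=week 3, Prototype=week 3.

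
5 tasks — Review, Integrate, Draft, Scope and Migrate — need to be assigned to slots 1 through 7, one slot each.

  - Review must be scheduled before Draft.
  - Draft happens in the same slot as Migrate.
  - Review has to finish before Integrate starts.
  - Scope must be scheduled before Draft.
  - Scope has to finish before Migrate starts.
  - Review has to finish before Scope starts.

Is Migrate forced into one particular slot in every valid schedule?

Migrate can be 3 (e.g. Scope in 2, Integrate in 2, Migrate in 3, Draft in 3, Review in 1) or 4 (e.g. Review=1; Scope=2; Draft=4; Migrate=4; Integrate=2).

No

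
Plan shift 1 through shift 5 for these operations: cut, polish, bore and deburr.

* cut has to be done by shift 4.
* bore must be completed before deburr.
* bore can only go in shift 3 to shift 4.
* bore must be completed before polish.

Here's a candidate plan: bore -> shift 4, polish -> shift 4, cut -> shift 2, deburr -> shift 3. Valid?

bore can only go in shift 3 to shift 4 — holds.
bore must be completed before polish — violated.
cut has to be done by shift 4 — holds.
bore must be completed before deburr — violated.

Invalid. bore must be completed before deburr.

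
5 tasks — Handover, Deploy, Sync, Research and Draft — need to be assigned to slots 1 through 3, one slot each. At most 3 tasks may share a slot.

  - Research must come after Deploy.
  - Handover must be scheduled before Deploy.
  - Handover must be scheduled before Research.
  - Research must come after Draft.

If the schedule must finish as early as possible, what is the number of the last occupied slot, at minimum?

slot 3

The precedence chain requires at least 3 distinct slots.
With at most 3 per slot and 5 tasks, at least 2 slots are needed.
3 works (last occupied slot: 3): for example Deploy in 2; Handover in 1; Sync in 1; Draft in 1; Research in 3.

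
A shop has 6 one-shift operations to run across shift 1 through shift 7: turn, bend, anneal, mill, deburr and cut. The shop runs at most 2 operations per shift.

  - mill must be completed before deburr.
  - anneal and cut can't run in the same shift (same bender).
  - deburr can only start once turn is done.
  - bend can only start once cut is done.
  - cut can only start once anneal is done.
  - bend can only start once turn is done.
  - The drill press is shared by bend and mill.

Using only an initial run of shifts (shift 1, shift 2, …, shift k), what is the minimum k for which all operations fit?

The precedence chain requires at least 3 distinct shifts.
With at most 2 per shift and 6 operations, at least 3 shifts are needed.
3 works (last occupied shift: shift 3): for example deburr=shift 3; bend=shift 3; turn=shift 1; cut=shift 2; anneal=shift 1; mill=shift 2.

3 shifts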